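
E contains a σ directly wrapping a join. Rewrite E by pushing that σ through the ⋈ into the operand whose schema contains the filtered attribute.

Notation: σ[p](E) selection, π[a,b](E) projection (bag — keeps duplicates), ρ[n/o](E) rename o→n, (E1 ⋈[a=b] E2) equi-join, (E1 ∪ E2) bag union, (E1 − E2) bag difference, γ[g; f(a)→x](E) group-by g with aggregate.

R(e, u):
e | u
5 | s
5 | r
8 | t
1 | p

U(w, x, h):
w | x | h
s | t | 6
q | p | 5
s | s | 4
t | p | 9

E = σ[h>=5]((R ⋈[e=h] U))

σ filters on h, owned by the right side.
E' = (R ⋈[e=h] σ[h>=5](U))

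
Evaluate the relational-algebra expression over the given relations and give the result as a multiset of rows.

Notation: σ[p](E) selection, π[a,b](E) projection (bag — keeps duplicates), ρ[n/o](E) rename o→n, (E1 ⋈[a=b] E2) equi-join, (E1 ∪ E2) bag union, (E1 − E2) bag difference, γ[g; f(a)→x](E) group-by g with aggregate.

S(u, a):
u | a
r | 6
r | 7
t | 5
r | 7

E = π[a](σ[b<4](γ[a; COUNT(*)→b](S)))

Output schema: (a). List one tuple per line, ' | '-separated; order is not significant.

Stepwise |·|:
  S → 4
  γ[a; COUNT(*)→b](S) → 3
  σ[b<4](γ[a; COUNT(*)→b](S)) → 3
  π[a](σ[b<4](γ[a; COUNT(*)→b](S))) → 3

== RESULT ==
a
5
6
7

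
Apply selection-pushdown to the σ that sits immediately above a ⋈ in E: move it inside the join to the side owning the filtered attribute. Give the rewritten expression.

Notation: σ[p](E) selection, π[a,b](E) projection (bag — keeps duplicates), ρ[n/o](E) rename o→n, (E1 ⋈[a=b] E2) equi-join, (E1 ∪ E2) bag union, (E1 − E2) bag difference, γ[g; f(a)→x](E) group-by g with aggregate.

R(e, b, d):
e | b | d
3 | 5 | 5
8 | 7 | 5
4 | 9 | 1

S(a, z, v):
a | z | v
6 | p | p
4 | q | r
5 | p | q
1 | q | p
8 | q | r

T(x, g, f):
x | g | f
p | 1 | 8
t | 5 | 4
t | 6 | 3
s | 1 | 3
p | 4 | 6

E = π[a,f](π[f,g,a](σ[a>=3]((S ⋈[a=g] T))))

σ filters on a, owned by the left side.
E' = π[a,f](π[f,g,a]((σ[a>=3](S) ⋈[a=g] T)))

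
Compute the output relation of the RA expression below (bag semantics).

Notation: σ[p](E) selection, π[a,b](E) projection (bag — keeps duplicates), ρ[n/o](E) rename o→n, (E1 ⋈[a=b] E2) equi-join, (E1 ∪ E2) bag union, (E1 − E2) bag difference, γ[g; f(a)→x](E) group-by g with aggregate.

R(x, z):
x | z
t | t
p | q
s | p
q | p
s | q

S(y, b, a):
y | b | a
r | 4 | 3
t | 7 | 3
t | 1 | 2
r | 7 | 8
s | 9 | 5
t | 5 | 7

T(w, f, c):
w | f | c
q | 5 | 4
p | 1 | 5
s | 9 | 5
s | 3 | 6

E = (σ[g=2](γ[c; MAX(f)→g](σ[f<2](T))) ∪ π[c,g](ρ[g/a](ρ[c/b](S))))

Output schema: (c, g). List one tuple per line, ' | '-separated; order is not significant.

Row counts bottom-up:
  T → 4
  σ[f<2](T) → 1
  γ[c; MAX(f)→g](σ[f<2](T)) → 1
  σ[g=2](γ[c; MAX(f)→g](σ[f<2](T))) → 0
  S → 6
  ρ[c/b](S) → 6
  ρ[g/a](ρ[c/b](S)) → 6
  π[c,g](ρ[g/a](ρ[c/b](S))) → 6
  (σ[g=2](γ[c; MAX(f)→g](σ[f<2](T))) ∪ π[c,g](ρ[g/a](ρ[c/b](S)))) → 6

== RESULT ==
c | g
1 | 2
4 | 3
5 | 7
7 | 3
7 | 8
9 | 5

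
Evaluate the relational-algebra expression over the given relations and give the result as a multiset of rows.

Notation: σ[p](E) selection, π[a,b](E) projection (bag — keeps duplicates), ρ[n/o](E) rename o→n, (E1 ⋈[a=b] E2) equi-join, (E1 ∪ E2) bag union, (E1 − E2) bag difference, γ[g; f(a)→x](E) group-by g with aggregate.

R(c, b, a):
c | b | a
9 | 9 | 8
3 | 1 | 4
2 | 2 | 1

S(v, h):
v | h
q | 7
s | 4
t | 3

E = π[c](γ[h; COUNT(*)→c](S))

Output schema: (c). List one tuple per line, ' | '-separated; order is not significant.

Subexpression sizes:
  S → 3
  γ[h; COUNT(*)→c](S) → 3
  π[c](γ[h; COUNT(*)→c](S)) → 3

== RESULT ==
c
1
1
1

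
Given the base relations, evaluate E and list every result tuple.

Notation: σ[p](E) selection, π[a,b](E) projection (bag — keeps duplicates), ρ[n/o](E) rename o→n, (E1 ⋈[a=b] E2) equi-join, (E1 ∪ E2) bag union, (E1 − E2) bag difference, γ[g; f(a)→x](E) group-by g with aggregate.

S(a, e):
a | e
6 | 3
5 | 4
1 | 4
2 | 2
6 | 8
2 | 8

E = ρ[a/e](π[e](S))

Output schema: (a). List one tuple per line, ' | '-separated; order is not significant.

Per-node cardinality:
  S → 6
  π[e](S) → 6
  ρ[a/e](π[e](S)) → 6

== RESULT ==
a
2
3
4
4
8
8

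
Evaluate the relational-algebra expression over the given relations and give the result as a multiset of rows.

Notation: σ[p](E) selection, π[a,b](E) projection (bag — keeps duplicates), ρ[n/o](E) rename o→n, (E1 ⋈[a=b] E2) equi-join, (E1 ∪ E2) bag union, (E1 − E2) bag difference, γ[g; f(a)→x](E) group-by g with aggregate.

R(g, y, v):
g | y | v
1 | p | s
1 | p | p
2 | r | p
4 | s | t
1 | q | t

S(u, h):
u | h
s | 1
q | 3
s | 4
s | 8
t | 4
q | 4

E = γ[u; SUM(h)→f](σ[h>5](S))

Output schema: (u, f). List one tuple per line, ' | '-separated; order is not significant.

Row counts bottom-up:
  S → 6
  σ[h>5](S) → 1
  γ[u; SUM(h)→f](σ[h>5](S)) → 1

== RESULT ==
u | f
s | 8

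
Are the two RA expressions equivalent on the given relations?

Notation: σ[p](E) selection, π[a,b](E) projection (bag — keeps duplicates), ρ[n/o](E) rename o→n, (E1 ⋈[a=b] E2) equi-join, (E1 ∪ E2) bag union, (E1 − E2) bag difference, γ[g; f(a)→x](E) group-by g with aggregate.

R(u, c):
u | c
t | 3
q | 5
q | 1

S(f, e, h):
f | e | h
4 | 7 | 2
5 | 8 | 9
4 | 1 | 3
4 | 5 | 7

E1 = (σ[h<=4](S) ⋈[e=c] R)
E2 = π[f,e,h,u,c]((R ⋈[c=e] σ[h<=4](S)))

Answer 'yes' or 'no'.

E1 per-node cardinality:
  S → 4
  σ[h<=4](S) → 2
  R → 3
  (σ[h<=4](S) ⋈[e=c] R) → 1
E2 per-node cardinality:
  R → 3
  S → 4
  σ[h<=4](S) → 2
  (R ⋈[c=e] σ[h<=4](S)) → 1
  π[f,e,h,u,c]((R ⋈[c=e] σ[h<=4](S))) → 1

E1 and E2 produce the same multiset:
f | e | h | u | c
4 | 1 | 3 | q | 1

yes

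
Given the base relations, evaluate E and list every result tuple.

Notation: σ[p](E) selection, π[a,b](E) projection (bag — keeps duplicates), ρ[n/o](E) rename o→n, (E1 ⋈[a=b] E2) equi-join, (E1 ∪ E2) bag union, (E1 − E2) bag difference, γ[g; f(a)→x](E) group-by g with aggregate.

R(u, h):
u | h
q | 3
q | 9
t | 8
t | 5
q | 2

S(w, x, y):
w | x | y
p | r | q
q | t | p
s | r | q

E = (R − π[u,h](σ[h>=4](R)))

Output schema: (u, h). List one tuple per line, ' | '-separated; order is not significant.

Subexpression sizes:
  R → 5
  R → 5
  σ[h>=4](R) → 3
  π[u,h](σ[h>=4](R)) → 3
  (R − π[u,h](σ[h>=4](R))) → 2

== RESULT ==
u | h
q | 2
q | 3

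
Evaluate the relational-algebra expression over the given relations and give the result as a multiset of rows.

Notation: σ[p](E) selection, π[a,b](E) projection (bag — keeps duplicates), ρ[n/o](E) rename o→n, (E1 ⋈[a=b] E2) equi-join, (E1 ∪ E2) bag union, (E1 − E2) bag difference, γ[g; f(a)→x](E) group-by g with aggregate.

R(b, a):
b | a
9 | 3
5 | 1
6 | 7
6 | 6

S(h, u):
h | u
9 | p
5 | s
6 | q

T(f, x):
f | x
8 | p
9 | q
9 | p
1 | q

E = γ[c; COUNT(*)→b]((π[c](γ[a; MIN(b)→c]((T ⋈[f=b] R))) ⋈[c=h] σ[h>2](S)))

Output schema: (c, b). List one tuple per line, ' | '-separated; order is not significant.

Subexpression sizes:
  T → 4
  R → 4
  (T ⋈[f=b] R) → 2
  γ[a; MIN(b)→c]((T ⋈[f=b] R)) → 1
  π[c](γ[a; MIN(b)→c]((T ⋈[f=b] R))) → 1
  S → 3
  σ[h>2](S) → 3
  (π[c](γ[a; MIN(b)→c]((T ⋈[f=b] R))) ⋈[c=h] σ[h>2](S)) → 1
  γ[c; COUNT(*)→b]((π[c](γ[a; MIN(b)→c]((T ⋈[f=b] R))) ⋈[c=h] σ[h>2](S))) → 1

== RESULT ==
c | b
9 | 1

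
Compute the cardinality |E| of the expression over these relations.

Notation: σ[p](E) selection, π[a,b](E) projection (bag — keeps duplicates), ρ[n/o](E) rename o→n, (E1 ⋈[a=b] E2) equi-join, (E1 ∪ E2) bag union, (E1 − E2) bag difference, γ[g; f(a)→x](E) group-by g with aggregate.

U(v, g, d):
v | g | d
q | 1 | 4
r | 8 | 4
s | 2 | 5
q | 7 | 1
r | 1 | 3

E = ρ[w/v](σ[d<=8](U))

Stepwise |·|:
  U → 5
  σ[d<=8](U) → 5
  ρ[w/v](σ[d<=8](U)) → 5

|E| = 5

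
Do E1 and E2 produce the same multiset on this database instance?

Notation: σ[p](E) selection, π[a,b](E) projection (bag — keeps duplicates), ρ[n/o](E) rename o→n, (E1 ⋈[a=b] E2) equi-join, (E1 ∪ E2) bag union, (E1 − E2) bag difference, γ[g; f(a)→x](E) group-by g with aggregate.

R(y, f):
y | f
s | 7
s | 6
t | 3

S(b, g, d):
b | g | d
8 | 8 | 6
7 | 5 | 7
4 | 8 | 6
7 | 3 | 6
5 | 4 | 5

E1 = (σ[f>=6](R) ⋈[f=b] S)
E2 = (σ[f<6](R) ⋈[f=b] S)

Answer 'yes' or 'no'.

E1 row counts bottom-up:
  R → 3
  σ[f>=6](R) → 2
  S → 5
  (σ[f>=6](R) ⋈[f=b] S) → 2
E2 row counts bottom-up:
  R → 3
  σ[f<6](R) → 1
  S → 5
  (σ[f<6](R) ⋈[f=b] S) → 0

E1 result:
y | f | b | g | d
s | 7 | 7 | 3 | 6
s | 7 | 7 | 5 | 7
E2 result:
y | f | b | g | d
(0 rows)
Witness: ('s', 7, 7, 5, 7) appears 1× in E1 but 0× in E2.

no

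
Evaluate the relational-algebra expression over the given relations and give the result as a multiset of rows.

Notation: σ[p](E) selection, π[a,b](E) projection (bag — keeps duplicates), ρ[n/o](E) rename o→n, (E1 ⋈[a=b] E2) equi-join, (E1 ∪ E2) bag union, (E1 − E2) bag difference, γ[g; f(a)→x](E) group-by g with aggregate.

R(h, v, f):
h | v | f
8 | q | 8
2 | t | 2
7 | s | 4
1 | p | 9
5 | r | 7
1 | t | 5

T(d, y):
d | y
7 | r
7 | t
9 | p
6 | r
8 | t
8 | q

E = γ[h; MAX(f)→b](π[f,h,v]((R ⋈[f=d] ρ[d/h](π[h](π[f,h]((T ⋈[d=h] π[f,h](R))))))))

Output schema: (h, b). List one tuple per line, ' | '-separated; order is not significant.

Stepwise |·|:
  R → 6
  T → 6
  R → 6
  π[f,h](R) → 6
  (T ⋈[d=h] π[f,h](R)) → 4
  π[f,h]((T ⋈[d=h] π[f,h](R))) → 4
  π[h](π[f,h]((T ⋈[d=h] π[f,h](R)))) → 4
  ρ[d/h](π[h](π[f,h]((T ⋈[d=h] π[f,h](R))))) → 4
  (R ⋈[f=d] ρ[d/h](π[h](π[f,h]((T ⋈[d=h] π[f,h](R)))))) → 4
  π[f,h,v]((R ⋈[f=d] ρ[d/h](π[h](π[f,h]((T ⋈[d=h] π[f,h](R))))))) → 4
  γ[h; MAX(f)→b](π[f,h,v]((R ⋈[f=d] ρ[d/h](π[h](π[f,h]((T ⋈[d=h] π[f,h](R)))))))) → 2

== RESULT ==
h | b
5 | 7
8 | 8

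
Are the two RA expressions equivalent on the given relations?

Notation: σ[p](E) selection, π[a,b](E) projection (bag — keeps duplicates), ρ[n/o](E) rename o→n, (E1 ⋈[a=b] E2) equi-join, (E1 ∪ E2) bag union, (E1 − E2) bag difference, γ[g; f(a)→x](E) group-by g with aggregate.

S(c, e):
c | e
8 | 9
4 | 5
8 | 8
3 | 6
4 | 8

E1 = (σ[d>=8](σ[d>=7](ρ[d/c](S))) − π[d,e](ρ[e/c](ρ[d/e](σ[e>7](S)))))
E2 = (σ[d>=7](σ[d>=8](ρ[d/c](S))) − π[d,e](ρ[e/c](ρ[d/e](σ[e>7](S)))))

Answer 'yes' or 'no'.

E1 per-node cardinality:
  S → 5
  ρ[d/c](S) → 5
  σ[d>=7](ρ[d/c](S)) → 2
  σ[d>=8](σ[d>=7](ρ[d/c](S))) → 2
  S → 5
  σ[e>7](S) → 3
  ρ[d/e](σ[e>7](S)) → 3
  ρ[e/c](ρ[d/e](σ[e>7](S))) → 3
  π[d,e](ρ[e/c](ρ[d/e](σ[e>7](S)))) → 3
  (σ[d>=8](σ[d>=7](ρ[d/c](S))) − π[d,e](ρ[e/c](ρ[d/e](σ[e>7](S))))) → 1
E2 per-node cardinality:
  S → 5
  ρ[d/c](S) → 5
  σ[d>=8](ρ[d/c](S)) → 2
  σ[d>=7](σ[d>=8](ρ[d/c](S))) → 2
  S → 5
  σ[e>7](S) → 3
  ρ[d/e](σ[e>7](S)) → 3
  ρ[e/c](ρ[d/e](σ[e>7](S))) → 3
  π[d,e](ρ[e/c](ρ[d/e](σ[e>7](S)))) → 3
  (σ[d>=7](σ[d>=8](ρ[d/c](S))) − π[d,e](ρ[e/c](ρ[d/e](σ[e>7](S))))) → 1

E1 and E2 produce the same multiset:
d | e
8 | 9

yes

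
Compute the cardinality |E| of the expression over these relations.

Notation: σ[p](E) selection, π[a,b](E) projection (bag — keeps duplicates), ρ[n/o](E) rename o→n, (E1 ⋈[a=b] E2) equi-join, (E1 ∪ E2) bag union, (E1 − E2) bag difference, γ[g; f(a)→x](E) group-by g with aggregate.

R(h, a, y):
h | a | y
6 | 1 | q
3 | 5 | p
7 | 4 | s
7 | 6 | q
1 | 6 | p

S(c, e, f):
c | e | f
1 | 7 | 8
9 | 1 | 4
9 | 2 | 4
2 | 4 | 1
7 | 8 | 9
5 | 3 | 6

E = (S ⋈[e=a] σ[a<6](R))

Per-node cardinality:
  S → 6
  R → 5
  σ[a<6](R) → 3
  (S ⋈[e=a] σ[a<6](R)) → 2

|E| = 2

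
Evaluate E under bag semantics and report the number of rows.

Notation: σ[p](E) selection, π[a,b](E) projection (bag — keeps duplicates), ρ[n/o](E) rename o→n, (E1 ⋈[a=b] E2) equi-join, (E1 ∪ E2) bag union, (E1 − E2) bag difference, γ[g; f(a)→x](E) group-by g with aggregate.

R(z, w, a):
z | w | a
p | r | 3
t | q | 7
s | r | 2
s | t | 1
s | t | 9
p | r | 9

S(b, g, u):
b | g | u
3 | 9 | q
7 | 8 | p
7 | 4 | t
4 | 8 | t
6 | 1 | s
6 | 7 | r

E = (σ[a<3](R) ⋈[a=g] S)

Stepwise |·|:
  R → 6
  σ[a<3](R) → 2
  S → 6
  (σ[a<3](R) ⋈[a=g] S) → 1

|E| = 1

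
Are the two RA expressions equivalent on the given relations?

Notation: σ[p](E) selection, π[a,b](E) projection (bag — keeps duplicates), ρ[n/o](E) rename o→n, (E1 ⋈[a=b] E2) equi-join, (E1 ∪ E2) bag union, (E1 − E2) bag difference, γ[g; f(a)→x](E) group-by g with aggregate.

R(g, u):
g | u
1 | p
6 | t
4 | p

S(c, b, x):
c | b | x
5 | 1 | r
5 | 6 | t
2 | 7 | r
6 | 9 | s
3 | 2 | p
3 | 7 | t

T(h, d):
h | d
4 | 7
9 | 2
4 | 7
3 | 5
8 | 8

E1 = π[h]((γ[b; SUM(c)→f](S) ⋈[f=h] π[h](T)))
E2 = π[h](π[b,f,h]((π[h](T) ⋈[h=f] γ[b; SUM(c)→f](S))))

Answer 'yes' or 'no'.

E1 row counts bottom-up:
  S → 6
  γ[b; SUM(c)→f](S) → 5
  T → 5
  π[h](T) → 5
  (γ[b; SUM(c)→f](S) ⋈[f=h] π[h](T)) → 1
  π[h]((γ[b; SUM(c)→f](S) ⋈[f=h] π[h](T))) → 1
E2 row counts bottom-up:
  T → 5
  π[h](T) → 5
  S → 6
  γ[b; SUM(c)→f](S) → 5
  (π[h](T) ⋈[h=f] γ[b; SUM(c)→f](S)) → 1
  π[b,f,h]((π[h](T) ⋈[h=f] γ[b; SUM(c)→f](S))) → 1
  π[h](π[b,f,h]((π[h](T) ⋈[h=f] γ[b; SUM(c)→f](S)))) → 1

E1 and E2 produce the same multiset:
h
3

yes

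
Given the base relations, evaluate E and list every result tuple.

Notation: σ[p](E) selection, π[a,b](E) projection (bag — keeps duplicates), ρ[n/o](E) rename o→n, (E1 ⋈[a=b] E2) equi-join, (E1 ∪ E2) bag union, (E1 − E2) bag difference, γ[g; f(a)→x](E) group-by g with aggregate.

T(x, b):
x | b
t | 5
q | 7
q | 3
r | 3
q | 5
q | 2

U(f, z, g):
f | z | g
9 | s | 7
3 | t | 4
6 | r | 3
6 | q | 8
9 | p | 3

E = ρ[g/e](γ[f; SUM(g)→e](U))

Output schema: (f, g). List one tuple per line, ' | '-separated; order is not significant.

Row counts bottom-up:
  U → 5
  γ[f; SUM(g)→e](U) → 3
  ρ[g/e](γ[f; SUM(g)→e](U)) → 3

== RESULT ==
f | g
3 | 4
6 | 11
9 | 10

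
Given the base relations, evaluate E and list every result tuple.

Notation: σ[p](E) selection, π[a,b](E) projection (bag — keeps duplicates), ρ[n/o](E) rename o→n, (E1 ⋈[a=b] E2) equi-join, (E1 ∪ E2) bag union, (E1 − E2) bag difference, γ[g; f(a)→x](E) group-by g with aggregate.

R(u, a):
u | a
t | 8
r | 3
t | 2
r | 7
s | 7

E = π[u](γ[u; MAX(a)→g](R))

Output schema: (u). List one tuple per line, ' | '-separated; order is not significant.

Row counts bottom-up:
  R → 5
  γ[u; MAX(a)→g](R) → 3
  π[u](γ[u; MAX(a)→g](R)) → 3

== RESULT ==
u
r
s
t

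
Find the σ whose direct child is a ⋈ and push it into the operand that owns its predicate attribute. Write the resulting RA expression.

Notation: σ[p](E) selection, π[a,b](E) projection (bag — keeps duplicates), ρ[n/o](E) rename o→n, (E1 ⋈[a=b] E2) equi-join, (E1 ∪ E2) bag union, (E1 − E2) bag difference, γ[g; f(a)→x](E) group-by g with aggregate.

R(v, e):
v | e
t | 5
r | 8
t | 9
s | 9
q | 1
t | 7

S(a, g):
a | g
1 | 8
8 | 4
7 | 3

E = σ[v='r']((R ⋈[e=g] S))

σ filters on v, owned by the left side.
E' = (σ[v='r'](R) ⋈[e=g] S)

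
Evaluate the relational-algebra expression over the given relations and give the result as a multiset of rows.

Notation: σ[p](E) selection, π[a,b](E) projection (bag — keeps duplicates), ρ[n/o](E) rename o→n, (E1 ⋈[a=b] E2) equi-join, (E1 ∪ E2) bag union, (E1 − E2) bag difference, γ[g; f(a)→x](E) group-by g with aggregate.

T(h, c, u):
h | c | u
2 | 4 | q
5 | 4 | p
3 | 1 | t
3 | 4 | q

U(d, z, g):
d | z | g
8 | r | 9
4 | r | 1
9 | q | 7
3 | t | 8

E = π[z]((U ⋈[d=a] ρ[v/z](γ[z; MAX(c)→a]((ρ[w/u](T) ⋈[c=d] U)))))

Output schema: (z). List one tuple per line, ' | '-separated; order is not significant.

Row counts bottom-up:
  U → 4
  T → 4
  ρ[w/u](T) → 4
  U → 4
  (ρ[w/u](T) ⋈[c=d] U) → 3
  γ[z; MAX(c)→a]((ρ[w/u](T) ⋈[c=d] U)) → 1
  ρ[v/z](γ[z; MAX(c)→a]((ρ[w/u](T) ⋈[c=d] U))) → 1
  (U ⋈[d=a] ρ[v/z](γ[z; MAX(c)→a]((ρ[w/u](T) ⋈[c=d] U)))) → 1
  π[z]((U ⋈[d=a] ρ[v/z](γ[z; MAX(c)→a]((ρ[w/u](T) ⋈[c=d] U))))) → 1

== RESULT ==
z
r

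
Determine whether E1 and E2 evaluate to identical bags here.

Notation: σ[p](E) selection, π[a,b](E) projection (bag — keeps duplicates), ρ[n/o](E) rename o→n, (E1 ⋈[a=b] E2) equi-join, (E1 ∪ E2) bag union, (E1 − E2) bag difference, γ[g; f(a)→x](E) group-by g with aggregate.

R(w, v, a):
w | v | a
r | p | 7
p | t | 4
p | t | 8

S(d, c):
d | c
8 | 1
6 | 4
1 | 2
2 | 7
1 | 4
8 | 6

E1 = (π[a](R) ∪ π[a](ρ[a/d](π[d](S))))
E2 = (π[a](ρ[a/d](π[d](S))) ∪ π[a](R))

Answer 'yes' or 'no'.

E1 per-node cardinality:
  R → 3
  π[a](R) → 3
  S → 6
  π[d](S) → 6
  ρ[a/d](π[d](S)) → 6
  π[a](ρ[a/d](π[d](S))) → 6
  (π[a](R) ∪ π[a](ρ[a/d](π[d](S)))) → 9
E2 per-node cardinality:
  S → 6
  π[d](S) → 6
  ρ[a/d](π[d](S)) → 6
  π[a](ρ[a/d](π[d](S))) → 6
  R → 3
  π[a](R) → 3
  (π[a](ρ[a/d](π[d](S))) ∪ π[a](R)) → 9

E1 and E2 produce the same multiset:
a
1
1
2
4
6
7
8
8
8

yes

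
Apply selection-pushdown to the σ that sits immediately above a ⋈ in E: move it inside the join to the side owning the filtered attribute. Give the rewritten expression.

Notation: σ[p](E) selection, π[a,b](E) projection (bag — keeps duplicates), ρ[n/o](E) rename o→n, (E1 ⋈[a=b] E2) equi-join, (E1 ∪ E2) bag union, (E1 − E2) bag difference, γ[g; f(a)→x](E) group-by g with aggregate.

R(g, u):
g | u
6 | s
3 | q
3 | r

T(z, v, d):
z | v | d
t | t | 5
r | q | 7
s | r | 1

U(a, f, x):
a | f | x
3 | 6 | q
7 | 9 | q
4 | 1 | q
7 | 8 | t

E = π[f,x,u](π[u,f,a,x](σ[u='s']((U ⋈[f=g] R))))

σ filters on u, owned by the right side.
E' = π[f,x,u](π[u,f,a,x]((U ⋈[f=g] σ[u='s'](R))))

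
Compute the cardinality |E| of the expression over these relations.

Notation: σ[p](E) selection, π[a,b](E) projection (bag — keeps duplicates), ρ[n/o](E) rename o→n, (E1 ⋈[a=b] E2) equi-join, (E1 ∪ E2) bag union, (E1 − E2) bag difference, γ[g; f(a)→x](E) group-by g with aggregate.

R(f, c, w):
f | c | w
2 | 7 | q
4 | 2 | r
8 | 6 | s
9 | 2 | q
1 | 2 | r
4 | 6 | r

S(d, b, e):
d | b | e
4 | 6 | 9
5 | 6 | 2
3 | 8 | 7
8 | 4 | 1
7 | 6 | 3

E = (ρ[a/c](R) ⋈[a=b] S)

Subexpression sizes:
  R → 6
  ρ[a/c](R) → 6
  S → 5
  (ρ[a/c](R) ⋈[a=b] S) → 6

|E| = 6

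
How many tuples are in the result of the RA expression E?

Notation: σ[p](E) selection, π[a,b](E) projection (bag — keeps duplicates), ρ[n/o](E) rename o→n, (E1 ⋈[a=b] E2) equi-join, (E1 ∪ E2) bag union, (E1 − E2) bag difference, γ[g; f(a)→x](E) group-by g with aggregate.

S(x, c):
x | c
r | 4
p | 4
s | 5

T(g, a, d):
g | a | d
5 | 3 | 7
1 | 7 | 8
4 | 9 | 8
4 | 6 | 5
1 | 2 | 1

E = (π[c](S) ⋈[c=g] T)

Subexpression sizes:
  S → 3
  π[c](S) → 3
  T → 5
  (π[c](S) ⋈[c=g] T) → 5

|E| = 5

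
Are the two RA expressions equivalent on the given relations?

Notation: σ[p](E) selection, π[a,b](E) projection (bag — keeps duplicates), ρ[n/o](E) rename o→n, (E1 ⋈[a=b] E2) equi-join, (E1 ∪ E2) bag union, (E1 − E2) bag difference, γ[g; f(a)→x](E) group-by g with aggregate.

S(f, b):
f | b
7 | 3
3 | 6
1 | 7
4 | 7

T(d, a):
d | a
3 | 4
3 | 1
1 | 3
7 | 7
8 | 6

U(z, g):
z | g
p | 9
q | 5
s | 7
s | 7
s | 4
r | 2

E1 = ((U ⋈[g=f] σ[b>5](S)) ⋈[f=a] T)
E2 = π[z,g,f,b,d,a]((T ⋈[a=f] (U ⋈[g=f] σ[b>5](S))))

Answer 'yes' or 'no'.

E1 per-node cardinality:
  U → 6
  S → 4
  σ[b>5](S) → 3
  (U ⋈[g=f] σ[b>5](S)) → 1
  T → 5
  ((U ⋈[g=f] σ[b>5](S)) ⋈[f=a] T) → 1
E2 per-node cardinality:
  T → 5
  U → 6
  S → 4
  σ[b>5](S) → 3
  (U ⋈[g=f] σ[b>5](S)) → 1
  (T ⋈[a=f] (U ⋈[g=f] σ[b>5](S))) → 1
  π[z,g,f,b,d,a]((T ⋈[a=f] (U ⋈[g=f] σ[b>5](S)))) → 1

E1 and E2 produce the same multiset:
z | g | f | b | d | a
s | 4 | 4 | 7 | 3 | 4

yes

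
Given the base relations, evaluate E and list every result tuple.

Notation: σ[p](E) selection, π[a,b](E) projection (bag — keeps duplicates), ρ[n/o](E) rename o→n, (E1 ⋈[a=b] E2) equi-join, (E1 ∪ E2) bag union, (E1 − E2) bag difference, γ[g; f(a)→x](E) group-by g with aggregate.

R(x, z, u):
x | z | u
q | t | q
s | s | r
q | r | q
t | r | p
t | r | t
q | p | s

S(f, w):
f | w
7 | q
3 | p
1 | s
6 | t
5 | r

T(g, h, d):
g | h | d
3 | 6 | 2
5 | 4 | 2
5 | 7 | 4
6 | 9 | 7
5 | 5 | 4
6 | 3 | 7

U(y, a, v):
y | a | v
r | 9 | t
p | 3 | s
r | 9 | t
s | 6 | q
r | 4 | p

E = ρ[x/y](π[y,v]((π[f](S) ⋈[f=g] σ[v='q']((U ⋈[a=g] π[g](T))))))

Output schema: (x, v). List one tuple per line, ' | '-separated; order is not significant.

Per-node cardinality:
  S → 5
  π[f](S) → 5
  U → 5
  T → 6
  π[g](T) → 6
  (U ⋈[a=g] π[g](T)) → 3
  σ[v='q']((U ⋈[a=g] π[g](T))) → 2
  (π[f](S) ⋈[f=g] σ[v='q']((U ⋈[a=g] π[g](T)))) → 2
  π[y,v]((π[f](S) ⋈[f=g] σ[v='q']((U ⋈[a=g] π[g](T))))) → 2
  ρ[x/y](π[y,v]((π[f](S) ⋈[f=g] σ[v='q']((U ⋈[a=g] π[g](T)))))) → 2

== RESULT ==
x | v
s | q
s | q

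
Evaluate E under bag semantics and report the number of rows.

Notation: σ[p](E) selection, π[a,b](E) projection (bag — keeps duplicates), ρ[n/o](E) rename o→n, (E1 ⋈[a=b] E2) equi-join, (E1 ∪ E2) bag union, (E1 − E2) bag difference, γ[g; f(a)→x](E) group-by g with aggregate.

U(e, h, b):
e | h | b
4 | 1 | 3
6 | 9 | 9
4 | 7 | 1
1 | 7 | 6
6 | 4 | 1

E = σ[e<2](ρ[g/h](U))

Subexpression sizes:
  U → 5
  ρ[g/h](U) → 5
  σ[e<2](ρ[g/h](U)) → 1

|E| = 1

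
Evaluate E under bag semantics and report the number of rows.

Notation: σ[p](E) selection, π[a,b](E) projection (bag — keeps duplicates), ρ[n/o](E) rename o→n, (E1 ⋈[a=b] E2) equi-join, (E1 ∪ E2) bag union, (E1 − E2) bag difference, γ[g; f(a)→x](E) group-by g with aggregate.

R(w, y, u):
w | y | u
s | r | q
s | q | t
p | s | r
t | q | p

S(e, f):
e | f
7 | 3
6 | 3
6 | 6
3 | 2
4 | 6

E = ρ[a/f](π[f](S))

Subexpression sizes:
  S → 5
  π[f](S) → 5
  ρ[a/f](π[f](S)) → 5

|E| = 5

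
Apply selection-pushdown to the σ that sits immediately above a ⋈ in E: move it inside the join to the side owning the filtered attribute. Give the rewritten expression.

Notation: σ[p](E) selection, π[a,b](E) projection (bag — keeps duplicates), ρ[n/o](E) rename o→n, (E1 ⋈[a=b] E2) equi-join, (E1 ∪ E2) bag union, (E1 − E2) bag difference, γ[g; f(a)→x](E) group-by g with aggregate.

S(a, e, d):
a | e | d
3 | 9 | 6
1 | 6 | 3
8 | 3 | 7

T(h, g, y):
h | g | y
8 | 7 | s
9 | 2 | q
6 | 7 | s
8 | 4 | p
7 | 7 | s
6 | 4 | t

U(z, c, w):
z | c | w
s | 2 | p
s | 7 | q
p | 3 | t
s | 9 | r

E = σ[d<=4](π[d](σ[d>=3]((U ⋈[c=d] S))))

σ filters on d, owned by the right side.
E' = σ[d<=4](π[d]((U ⋈[c=d] σ[d>=3](S))))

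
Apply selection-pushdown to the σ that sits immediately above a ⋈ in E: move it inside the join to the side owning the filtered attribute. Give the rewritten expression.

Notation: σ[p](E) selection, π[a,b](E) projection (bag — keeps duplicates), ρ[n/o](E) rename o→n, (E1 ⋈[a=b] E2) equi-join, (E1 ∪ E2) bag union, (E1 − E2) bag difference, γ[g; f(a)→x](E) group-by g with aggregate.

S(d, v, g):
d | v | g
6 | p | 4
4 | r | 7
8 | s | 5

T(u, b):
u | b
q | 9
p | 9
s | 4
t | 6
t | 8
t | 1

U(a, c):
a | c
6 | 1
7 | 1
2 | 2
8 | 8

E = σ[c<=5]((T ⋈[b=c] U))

σ filters on c, owned by the right side.
E' = (T ⋈[b=c] σ[c<=5](U))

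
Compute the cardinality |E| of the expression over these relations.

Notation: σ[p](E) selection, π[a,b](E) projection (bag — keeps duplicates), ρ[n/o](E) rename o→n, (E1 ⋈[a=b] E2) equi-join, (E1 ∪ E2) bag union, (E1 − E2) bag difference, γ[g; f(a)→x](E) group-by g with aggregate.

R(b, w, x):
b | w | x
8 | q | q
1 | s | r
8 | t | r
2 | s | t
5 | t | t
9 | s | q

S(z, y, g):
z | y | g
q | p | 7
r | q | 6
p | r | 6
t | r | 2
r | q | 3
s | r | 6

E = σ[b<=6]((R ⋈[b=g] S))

Stepwise |·|:
  R → 6
  S → 6
  (R ⋈[b=g] S) → 1
  σ[b<=6]((R ⋈[b=g] S)) → 1

|E| = 1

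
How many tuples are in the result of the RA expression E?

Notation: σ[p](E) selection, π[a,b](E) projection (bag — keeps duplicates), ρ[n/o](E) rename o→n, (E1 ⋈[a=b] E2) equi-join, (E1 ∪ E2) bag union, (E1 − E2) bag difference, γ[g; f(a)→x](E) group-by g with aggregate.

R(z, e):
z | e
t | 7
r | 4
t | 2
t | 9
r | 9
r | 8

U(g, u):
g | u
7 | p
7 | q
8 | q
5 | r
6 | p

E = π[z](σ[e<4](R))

Stepwise |·|:
  R → 6
  σ[e<4](R) → 1
  π[z](σ[e<4](R)) → 1

|E| = 1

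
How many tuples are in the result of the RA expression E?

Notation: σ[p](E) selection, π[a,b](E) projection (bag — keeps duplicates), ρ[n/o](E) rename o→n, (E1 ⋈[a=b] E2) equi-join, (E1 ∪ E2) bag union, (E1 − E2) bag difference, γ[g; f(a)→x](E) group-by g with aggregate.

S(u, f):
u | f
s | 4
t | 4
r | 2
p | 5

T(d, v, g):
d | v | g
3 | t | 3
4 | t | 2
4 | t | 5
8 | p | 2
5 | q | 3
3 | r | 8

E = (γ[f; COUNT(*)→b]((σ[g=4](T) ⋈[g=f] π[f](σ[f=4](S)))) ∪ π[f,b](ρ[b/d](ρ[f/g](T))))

Subexpression sizes:
  T → 6
  σ[g=4](T) → 0
  S → 4
  σ[f=4](S) → 2
  π[f](σ[f=4](S)) → 2
  (σ[g=4](T) ⋈[g=f] π[f](σ[f=4](S))) → 0
  γ[f; COUNT(*)→b]((σ[g=4](T) ⋈[g=f] π[f](σ[f=4](S)))) → 0
  T → 6
  ρ[f/g](T) → 6
  ρ[b/d](ρ[f/g](T)) → 6
  π[f,b](ρ[b/d](ρ[f/g](T))) → 6
  (γ[f; COUNT(*)→b]((σ[g=4](T) ⋈[g=f] π[f](σ[f=4](S)))) ∪ π[f,b](ρ[b/d](ρ[f/g](T)))) → 6

|E| = 6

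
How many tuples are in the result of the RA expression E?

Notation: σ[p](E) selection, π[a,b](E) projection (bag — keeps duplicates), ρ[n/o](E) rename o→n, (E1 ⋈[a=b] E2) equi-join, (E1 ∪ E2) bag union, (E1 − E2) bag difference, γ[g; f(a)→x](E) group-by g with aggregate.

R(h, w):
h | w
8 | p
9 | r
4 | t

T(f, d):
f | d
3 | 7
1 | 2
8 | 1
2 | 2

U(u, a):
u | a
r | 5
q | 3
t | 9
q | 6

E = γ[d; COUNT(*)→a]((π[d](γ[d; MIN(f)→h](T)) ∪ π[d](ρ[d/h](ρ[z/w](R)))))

Per-node cardinality:
  T → 4
  γ[d; MIN(f)→h](T) → 3
  π[d](γ[d; MIN(f)→h](T)) → 3
  R → 3
  ρ[z/w](R) → 3
  ρ[d/h](ρ[z/w](R)) → 3
  π[d](ρ[d/h](ρ[z/w](R))) → 3
  (π[d](γ[d; MIN(f)→h](T)) ∪ π[d](ρ[d/h](ρ[z/w](R)))) → 6
  γ[d; COUNT(*)→a]((π[d](γ[d; MIN(f)→h](T)) ∪ π[d](ρ[d/h](ρ[z/w](R))))) → 6

|E| = 6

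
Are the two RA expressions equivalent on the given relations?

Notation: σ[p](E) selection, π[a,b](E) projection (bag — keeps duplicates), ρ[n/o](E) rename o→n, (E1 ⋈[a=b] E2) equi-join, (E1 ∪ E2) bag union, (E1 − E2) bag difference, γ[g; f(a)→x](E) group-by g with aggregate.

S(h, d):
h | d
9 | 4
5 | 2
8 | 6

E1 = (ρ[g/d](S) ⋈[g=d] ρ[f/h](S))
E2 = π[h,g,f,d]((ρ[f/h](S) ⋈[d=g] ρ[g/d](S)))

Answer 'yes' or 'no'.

E1 per-node cardinality:
  S → 3
  ρ[g/d](S) → 3
  S → 3
  ρ[f/h](S) → 3
  (ρ[g/d](S) ⋈[g=d] ρ[f/h](S)) → 3
E2 per-node cardinality:
  S → 3
  ρ[f/h](S) → 3
  S → 3
  ρ[g/d](S) → 3
  (ρ[f/h](S) ⋈[d=g] ρ[g/d](S)) → 3
  π[h,g,f,d]((ρ[f/h](S) ⋈[d=g] ρ[g/d](S))) → 3

E1 and E2 produce the same multiset:
h | g | f | d
5 | 2 | 5 | 2
8 | 6 | 8 | 6
9 | 4 | 9 | 4

yes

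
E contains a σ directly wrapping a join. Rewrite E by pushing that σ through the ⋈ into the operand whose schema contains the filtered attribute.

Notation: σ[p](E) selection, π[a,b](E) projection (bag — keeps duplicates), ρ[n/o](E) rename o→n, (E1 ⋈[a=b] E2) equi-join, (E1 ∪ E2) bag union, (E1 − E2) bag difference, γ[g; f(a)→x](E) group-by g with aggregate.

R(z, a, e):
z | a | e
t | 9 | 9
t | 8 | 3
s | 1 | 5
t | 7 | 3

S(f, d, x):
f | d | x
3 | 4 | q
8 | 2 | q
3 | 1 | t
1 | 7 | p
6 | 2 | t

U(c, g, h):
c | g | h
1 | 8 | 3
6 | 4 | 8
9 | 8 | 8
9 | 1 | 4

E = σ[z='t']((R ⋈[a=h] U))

σ filters on z, owned by the left side.
E' = (σ[z='t'](R) ⋈[a=h] U)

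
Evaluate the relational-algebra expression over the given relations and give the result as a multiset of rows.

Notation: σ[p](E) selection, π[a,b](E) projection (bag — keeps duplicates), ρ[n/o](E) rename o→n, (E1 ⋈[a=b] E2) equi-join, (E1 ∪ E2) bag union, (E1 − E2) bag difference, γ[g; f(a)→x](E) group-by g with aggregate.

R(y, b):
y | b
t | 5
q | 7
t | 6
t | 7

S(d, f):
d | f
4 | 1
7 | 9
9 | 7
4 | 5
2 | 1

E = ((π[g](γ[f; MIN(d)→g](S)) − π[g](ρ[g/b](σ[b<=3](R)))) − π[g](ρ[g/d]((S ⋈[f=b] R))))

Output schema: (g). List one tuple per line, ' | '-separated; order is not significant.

Row counts bottom-up:
  S → 5
  γ[f; MIN(d)→g](S) → 4
  π[g](γ[f; MIN(d)→g](S)) → 4
  R → 4
  σ[b<=3](R) → 0
  ρ[g/b](σ[b<=3](R)) → 0
  π[g](ρ[g/b](σ[b<=3](R))) → 0
  (π[g](γ[f; MIN(d)→g](S)) − π[g](ρ[g/b](σ[b<=3](R)))) → 4
  S → 5
  R → 4
  (S ⋈[f=b] R) → 3
  ρ[g/d]((S ⋈[f=b] R)) → 3
  π[g](ρ[g/d]((S ⋈[f=b] R))) → 3
  ((π[g](γ[f; MIN(d)→g](S)) − π[g](ρ[g/b](σ[b<=3](R)))) − π[g](ρ[g/d]((S ⋈[f=b] R)))) → 2

== RESULT ==
g
2
7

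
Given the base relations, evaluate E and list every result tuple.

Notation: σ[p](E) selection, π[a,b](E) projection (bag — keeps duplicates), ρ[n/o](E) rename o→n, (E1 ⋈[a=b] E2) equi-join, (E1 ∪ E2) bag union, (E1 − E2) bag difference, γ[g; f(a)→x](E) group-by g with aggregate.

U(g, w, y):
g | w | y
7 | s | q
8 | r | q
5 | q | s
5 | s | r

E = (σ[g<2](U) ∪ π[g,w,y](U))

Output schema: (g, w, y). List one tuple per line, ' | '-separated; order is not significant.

Per-node cardinality:
  U → 4
  σ[g<2](U) → 0
  U → 4
  π[g,w,y](U) → 4
  (σ[g<2](U) ∪ π[g,w,y](U)) → 4

== RESULT ==
g | w | y
5 | q | s
5 | s | r
7 | s | q
8 | r | q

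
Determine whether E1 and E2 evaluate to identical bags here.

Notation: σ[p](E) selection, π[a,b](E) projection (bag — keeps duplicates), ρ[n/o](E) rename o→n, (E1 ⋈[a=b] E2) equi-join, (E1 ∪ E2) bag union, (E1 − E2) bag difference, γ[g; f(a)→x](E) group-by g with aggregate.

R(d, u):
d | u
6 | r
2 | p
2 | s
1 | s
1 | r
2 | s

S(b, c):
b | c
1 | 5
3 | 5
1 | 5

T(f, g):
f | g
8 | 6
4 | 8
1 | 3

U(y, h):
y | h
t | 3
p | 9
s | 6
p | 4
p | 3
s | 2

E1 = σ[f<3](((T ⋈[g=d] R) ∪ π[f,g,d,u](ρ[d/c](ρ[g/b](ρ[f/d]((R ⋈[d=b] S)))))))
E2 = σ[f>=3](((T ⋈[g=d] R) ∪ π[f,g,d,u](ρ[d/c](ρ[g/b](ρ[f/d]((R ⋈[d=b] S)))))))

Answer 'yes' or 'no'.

E1 row counts bottom-up:
  T → 3
  R → 6
  (T ⋈[g=d] R) → 1
  R → 6
  S → 3
  (R ⋈[d=b] S) → 4
  ρ[f/d]((R ⋈[d=b] S)) → 4
  ρ[g/b](ρ[f/d]((R ⋈[d=b] S))) → 4
  ρ[d/c](ρ[g/b](ρ[f/d]((R ⋈[d=b] S)))) → 4
  π[f,g,d,u](ρ[d/c](ρ[g/b](ρ[f/d]((R ⋈[d=b] S))))) → 4
  ((T ⋈[g=d] R) ∪ π[f,g,d,u](ρ[d/c](ρ[g/b](ρ[f/d]((R ⋈[d=b] S)))))) → 5
  σ[f<3](((T ⋈[g=d] R) ∪ π[f,g,d,u](ρ[d/c](ρ[g/b](ρ[f/d]((R ⋈[d=b] S))))))) → 4
E2 row counts bottom-up:
  T → 3
  R → 6
  (T ⋈[g=d] R) → 1
  R → 6
  S → 3
  (R ⋈[d=b] S) → 4
  ρ[f/d]((R ⋈[d=b] S)) → 4
  ρ[g/b](ρ[f/d]((R ⋈[d=b] S))) → 4
  ρ[d/c](ρ[g/b](ρ[f/d]((R ⋈[d=b] S)))) → 4
  π[f,g,d,u](ρ[d/c](ρ[g/b](ρ[f/d]((R ⋈[d=b] S))))) → 4
  ((T ⋈[g=d] R) ∪ π[f,g,d,u](ρ[d/c](ρ[g/b](ρ[f/d]((R ⋈[d=b] S)))))) → 5
  σ[f>=3](((T ⋈[g=d] R) ∪ π[f,g,d,u](ρ[d/c](ρ[g/b](ρ[f/d]((R ⋈[d=b] S))))))) → 1

E1 result:
f | g | d | u
1 | 1 | 5 | r
1 | 1 | 5 | r
1 | 1 | 5 | s
1 | 1 | 5 | s
E2 result:
f | g | d | u
8 | 6 | 6 | r
Witness: (8, 6, 6, 'r') appears 0× in E1 but 1× in E2.

no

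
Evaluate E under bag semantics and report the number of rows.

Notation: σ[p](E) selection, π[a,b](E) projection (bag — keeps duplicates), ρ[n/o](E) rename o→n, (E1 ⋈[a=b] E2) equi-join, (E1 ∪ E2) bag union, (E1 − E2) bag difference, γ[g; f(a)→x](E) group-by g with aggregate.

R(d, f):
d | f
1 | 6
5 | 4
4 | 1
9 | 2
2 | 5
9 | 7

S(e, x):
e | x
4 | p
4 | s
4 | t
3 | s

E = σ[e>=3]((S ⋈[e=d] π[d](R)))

Row counts bottom-up:
  S → 4
  R → 6
  π[d](R) → 6
  (S ⋈[e=d] π[d](R)) → 3
  σ[e>=3]((S ⋈[e=d] π[d](R))) → 3

|E| = 3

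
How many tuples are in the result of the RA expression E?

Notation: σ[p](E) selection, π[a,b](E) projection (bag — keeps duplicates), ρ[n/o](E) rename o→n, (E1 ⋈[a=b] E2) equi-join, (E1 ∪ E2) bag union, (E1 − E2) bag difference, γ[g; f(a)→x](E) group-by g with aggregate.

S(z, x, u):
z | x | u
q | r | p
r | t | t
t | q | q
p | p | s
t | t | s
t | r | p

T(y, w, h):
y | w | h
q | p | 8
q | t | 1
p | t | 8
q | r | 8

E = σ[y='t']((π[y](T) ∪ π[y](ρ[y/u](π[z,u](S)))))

Per-node cardinality:
  T → 4
  π[y](T) → 4
  S → 6
  π[z,u](S) → 6
  ρ[y/u](π[z,u](S)) → 6
  π[y](ρ[y/u](π[z,u](S))) → 6
  (π[y](T) ∪ π[y](ρ[y/u](π[z,u](S)))) → 10
  σ[y='t']((π[y](T) ∪ π[y](ρ[y/u](π[z,u](S))))) → 1

|E| = 1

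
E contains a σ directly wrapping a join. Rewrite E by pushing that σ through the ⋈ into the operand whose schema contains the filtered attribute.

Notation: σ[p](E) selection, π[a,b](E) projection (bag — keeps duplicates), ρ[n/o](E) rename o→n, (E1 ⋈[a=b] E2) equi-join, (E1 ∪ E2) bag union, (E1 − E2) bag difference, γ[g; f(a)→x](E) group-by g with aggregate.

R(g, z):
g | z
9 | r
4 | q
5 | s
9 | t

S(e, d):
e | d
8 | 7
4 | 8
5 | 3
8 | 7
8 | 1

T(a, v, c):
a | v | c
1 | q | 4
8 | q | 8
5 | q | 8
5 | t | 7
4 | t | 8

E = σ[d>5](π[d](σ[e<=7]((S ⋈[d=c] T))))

σ filters on e, owned by the left side.
E' = σ[d>5](π[d]((σ[e<=7](S) ⋈[d=c] T)))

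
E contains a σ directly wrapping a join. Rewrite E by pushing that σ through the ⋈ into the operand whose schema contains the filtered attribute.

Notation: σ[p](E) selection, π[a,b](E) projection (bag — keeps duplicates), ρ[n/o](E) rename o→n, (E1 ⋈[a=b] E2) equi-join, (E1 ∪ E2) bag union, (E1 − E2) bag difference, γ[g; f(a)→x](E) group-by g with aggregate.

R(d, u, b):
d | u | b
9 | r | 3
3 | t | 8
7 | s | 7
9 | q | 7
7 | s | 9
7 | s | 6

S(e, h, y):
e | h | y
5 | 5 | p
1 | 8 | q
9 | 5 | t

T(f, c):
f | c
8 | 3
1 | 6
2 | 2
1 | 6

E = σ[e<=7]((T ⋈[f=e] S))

σ filters on e, owned by the right side.
E' = (T ⋈[f=e] σ[e<=7](S))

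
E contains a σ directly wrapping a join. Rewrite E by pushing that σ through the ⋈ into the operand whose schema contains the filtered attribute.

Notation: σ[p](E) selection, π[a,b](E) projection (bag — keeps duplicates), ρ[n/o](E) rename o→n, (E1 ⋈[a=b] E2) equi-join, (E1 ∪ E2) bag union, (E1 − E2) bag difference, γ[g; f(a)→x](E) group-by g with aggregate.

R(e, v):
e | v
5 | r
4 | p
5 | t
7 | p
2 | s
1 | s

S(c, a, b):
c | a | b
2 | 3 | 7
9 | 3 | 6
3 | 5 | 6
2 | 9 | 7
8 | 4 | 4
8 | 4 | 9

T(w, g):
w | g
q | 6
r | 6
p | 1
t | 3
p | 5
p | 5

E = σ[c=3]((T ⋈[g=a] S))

σ filters on c, owned by the right side.
E' = (T ⋈[g=a] σ[c=3](S))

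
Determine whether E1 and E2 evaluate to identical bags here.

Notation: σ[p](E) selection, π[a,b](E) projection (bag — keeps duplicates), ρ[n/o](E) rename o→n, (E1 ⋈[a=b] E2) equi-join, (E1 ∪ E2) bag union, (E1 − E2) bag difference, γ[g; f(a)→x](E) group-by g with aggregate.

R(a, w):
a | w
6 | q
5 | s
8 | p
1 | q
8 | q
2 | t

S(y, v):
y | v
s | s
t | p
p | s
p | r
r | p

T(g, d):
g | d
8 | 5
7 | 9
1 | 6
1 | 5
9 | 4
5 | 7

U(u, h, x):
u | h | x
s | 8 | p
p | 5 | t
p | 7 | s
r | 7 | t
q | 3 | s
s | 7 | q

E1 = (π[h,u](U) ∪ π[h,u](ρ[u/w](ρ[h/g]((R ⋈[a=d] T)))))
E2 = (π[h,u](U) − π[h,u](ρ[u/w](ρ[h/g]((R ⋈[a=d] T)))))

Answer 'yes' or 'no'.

E1 subexpression sizes:
  U → 6
  π[h,u](U) → 6
  R → 6
  T → 6
  (R ⋈[a=d] T) → 3
  ρ[h/g]((R ⋈[a=d] T)) → 3
  ρ[u/w](ρ[h/g]((R ⋈[a=d] T))) → 3
  π[h,u](ρ[u/w](ρ[h/g]((R ⋈[a=d] T)))) → 3
  (π[h,u](U) ∪ π[h,u](ρ[u/w](ρ[h/g]((R ⋈[a=d] T))))) → 9
E2 subexpression sizes:
  U → 6
  π[h,u](U) → 6
  R → 6
  T → 6
  (R ⋈[a=d] T) → 3
  ρ[h/g]((R ⋈[a=d] T)) → 3
  ρ[u/w](ρ[h/g]((R ⋈[a=d] T))) → 3
  π[h,u](ρ[u/w](ρ[h/g]((R ⋈[a=d] T)))) → 3
  (π[h,u](U) − π[h,u](ρ[u/w](ρ[h/g]((R ⋈[a=d] T))))) → 5

E1 result:
h | u
1 | q
1 | s
3 | q
5 | p
7 | p
7 | r
7 | s
8 | s
8 | s
E2 result:
h | u
3 | q
5 | p
7 | p
7 | r
7 | s
Witness: (1, 'q') appears 1× in E1 but 0× in E2.

no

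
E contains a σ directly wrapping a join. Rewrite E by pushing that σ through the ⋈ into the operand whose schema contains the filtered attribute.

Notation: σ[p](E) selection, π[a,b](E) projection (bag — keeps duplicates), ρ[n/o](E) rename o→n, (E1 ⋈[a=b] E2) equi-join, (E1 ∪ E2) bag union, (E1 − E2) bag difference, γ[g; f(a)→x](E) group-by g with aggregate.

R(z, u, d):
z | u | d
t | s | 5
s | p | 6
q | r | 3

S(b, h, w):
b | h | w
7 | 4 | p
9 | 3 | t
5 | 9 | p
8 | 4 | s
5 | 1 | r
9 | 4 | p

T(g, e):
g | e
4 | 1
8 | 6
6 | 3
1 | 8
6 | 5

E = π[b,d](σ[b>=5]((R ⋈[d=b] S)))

σ filters on b, owned by the right side.
E' = π[b,d]((R ⋈[d=b] σ[b>=5](S)))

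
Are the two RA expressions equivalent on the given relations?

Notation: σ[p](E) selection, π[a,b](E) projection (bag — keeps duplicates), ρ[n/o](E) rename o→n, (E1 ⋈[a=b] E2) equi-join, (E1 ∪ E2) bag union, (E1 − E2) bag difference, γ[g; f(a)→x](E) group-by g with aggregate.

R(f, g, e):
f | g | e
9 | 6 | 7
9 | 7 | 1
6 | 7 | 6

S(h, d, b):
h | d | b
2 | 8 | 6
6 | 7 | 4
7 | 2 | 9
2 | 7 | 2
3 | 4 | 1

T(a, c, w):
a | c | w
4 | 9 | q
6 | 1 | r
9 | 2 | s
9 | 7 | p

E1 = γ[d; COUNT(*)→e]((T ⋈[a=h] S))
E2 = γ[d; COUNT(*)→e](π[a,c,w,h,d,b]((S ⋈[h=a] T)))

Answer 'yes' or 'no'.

E1 per-node cardinality:
  T → 4
  S → 5
  (T ⋈[a=h] S) → 1
  γ[d; COUNT(*)→e]((T ⋈[a=h] S)) → 1
E2 per-node cardinality:
  S → 5
  T → 4
  (S ⋈[h=a] T) → 1
  π[a,c,w,h,d,b]((S ⋈[h=a] T)) → 1
  γ[d; COUNT(*)→e](π[a,c,w,h,d,b]((S ⋈[h=a] T))) → 1

E1 and E2 produce the same multiset:
d | e
7 | 1

yes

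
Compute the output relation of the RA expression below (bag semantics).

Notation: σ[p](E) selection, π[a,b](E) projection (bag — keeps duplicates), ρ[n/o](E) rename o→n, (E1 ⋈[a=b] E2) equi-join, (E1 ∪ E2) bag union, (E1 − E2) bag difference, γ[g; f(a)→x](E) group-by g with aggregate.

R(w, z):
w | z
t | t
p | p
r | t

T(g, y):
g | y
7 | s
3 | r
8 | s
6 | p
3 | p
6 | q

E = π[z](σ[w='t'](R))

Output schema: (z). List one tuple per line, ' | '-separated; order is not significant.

Row counts bottom-up:
  R → 3
  σ[w='t'](R) → 1
  π[z](σ[w='t'](R)) → 1

== RESULT ==
z
t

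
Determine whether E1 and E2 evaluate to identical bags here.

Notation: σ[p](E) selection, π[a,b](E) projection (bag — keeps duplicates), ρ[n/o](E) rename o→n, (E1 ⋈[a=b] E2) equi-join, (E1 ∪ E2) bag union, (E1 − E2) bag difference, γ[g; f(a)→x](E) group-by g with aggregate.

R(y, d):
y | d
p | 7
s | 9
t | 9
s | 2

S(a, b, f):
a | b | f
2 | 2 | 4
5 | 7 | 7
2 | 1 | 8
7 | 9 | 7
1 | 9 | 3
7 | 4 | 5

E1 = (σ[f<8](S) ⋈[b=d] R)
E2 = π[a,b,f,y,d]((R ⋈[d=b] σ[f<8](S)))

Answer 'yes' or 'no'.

E1 row counts bottom-up:
  S → 6
  σ[f<8](S) → 5
  R → 4
  (σ[f<8](S) ⋈[b=d] R) → 6
E2 row counts bottom-up:
  R → 4
  S → 6
  σ[f<8](S) → 5
  (R ⋈[d=b] σ[f<8](S)) → 6
  π[a,b,f,y,d]((R ⋈[d=b] σ[f<8](S))) → 6

E1 and E2 produce the same multiset:
a | b | f | y | d
1 | 9 | 3 | s | 9
1 | 9 | 3 | t | 9
2 | 2 | 4 | s | 2
5 | 7 | 7 | p | 7
7 | 9 | 7 | s | 9
7 | 9 | 7 | t | 9

yes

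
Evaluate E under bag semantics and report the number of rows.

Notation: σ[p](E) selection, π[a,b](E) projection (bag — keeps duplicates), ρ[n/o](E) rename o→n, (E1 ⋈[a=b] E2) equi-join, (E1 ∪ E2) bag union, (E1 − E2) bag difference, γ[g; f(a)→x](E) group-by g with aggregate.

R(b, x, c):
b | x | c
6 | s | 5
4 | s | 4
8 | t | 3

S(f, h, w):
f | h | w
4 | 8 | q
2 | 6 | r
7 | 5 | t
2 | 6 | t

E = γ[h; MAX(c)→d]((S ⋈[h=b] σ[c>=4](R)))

Subexpression sizes:
  S → 4
  R → 3
  σ[c>=4](R) → 2
  (S ⋈[h=b] σ[c>=4](R)) → 2
  γ[h; MAX(c)→d]((S ⋈[h=b] σ[c>=4](R))) → 1

|E| = 1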